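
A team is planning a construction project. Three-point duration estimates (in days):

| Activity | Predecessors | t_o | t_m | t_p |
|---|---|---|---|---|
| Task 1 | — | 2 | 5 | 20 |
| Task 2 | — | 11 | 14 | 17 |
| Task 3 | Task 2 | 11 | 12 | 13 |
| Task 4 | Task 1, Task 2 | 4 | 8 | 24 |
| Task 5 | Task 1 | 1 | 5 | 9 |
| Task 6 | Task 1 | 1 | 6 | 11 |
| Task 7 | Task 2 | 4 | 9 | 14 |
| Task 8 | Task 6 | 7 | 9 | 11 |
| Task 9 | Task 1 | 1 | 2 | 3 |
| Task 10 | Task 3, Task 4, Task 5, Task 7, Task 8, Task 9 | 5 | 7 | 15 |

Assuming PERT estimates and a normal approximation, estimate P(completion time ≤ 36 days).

te_Task 1 = (2 + 4·5 + 20)/6 = 42/6 = 7; σ²_Task 1 = ((20−2)/6)² = 9.000
te_Task 2 = (11 + 4·14 + 17)/6 = 84/6 = 14; σ²_Task 2 = ((17−11)/6)² = 1.000
te_Task 3 = (11 + 4·12 + 13)/6 = 72/6 = 12; σ²_Task 3 = ((13−11)/6)² = 0.111
te_Task 4 = (4 + 4·8 + 24)/6 = 60/6 = 10; σ²_Task 4 = ((24−4)/6)² = 11.111
te_Task 5 = (1 + 4·5 + 9)/6 = 30/6 = 5; σ²_Task 5 = ((9−1)/6)² = 1.778
te_Task 6 = (1 + 4·6 + 11)/6 = 36/6 = 6; σ²_Task 6 = ((11−1)/6)² = 2.778
te_Task 7 = (4 + 4·9 + 14)/6 = 54/6 = 9; σ²_Task 7 = ((14−4)/6)² = 2.778
te_Task 8 = (7 + 4·9 + 11)/6 = 54/6 = 9; σ²_Task 8 = ((11−7)/6)² = 0.444
te_Task 9 = (1 + 4·2 + 3)/6 = 12/6 = 2; σ²_Task 9 = ((3−1)/6)² = 0.111
te_Task 10 = (5 + 4·7 + 15)/6 = 48/6 = 8; σ²_Task 10 = ((15−5)/6)² = 2.778

Forward pass:
ES_Task 1 = 0; EF_Task 1 = 7
ES_Task 2 = 0; EF_Task 2 = 14
ES_Task 3 = 14; EF_Task 3 = 14+12 = 26
ES_Task 4 = max(EF_Task 1=7, EF_Task 2=14) = 14; EF_Task 4 = 14+10 = 24
ES_Task 5 = 7; EF_Task 5 = 7+5 = 12
ES_Task 6 = 7; EF_Task 6 = 7+6 = 13
ES_Task 7 = 14; EF_Task 7 = 14+9 = 23
ES_Task 8 = 13; EF_Task 8 = 13+9 = 22
ES_Task 9 = 7; EF_Task 9 = 7+2 = 9
ES_Task 10 = max(EF_Task 3=26, EF_Task 4=24, EF_Task 5=12, EF_Task 7=23, EF_Task 8=22, EF_Task 9=9) = 26; EF_Task 10 = 26+8 = 34
Expected project duration μ = 34 days. Critical path: Task 2 → Task 3 → Task 10.

Variance along critical path = 1.000 + 0.111 + 2.778 = 3.889; σ = √3.889 = 1.972 days.
Z = (36 − 34) / 1.972 = 1.014
P(T ≤ 36) = Φ(1.014) ≈ 0.845

0.845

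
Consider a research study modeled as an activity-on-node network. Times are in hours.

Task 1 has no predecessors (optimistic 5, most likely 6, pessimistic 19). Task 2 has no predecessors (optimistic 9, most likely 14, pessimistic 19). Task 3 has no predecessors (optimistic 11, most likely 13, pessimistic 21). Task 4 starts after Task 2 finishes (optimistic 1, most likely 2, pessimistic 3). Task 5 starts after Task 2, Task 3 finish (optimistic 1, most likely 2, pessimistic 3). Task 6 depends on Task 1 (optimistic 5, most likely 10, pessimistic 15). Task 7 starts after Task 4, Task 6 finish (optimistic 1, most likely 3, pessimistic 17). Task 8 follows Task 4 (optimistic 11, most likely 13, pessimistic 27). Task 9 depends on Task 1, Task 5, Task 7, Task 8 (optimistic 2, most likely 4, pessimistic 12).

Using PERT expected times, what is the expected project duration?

te_Task 1 = (5 + 4·6 + 19)/6 = 48/6 = 8
te_Task 2 = (9 + 4·14 + 19)/6 = 84/6 = 14
te_Task 3 = (11 + 4·13 + 21)/6 = 84/6 = 14
te_Task 4 = (1 + 4·2 + 3)/6 = 12/6 = 2
te_Task 5 = (1 + 4·2 + 3)/6 = 12/6 = 2
te_Task 6 = (5 + 4·10 + 15)/6 = 60/6 = 10
te_Task 7 = (1 + 4·3 + 17)/6 = 30/6 = 5
te_Task 8 = (11 + 4·13 + 27)/6 = 90/6 = 15
te_Task 9 = (2 + 4·4 + 12)/6 = 30/6 = 5

Forward pass:
ES_Task 1 = 0; EF_Task 1 = 8
ES_Task 2 = 0; EF_Task 2 = 14
ES_Task 3 = 0; EF_Task 3 = 14
ES_Task 4 = 14; EF_Task 4 = 14+2 = 16
ES_Task 5 = max(EF_Task 2=14, EF_Task 3=14) = 14; EF_Task 5 = 14+2 = 16
ES_Task 6 = 8; EF_Task 6 = 8+10 = 18
ES_Task 7 = max(EF_Task 4=16, EF_Task 6=18) = 18; EF_Task 7 = 18+5 = 23
ES_Task 8 = 16; EF_Task 8 = 16+15 = 31
ES_Task 9 = max(EF_Task 1=8, EF_Task 5=16, EF_Task 7=23, EF_Task 8=31) = 31; EF_Task 9 = 31+5 = 36
Expected project duration μ = 36 hours. Critical path: Task 2 → Task 4 → Task 8 → Task 9.

36 hours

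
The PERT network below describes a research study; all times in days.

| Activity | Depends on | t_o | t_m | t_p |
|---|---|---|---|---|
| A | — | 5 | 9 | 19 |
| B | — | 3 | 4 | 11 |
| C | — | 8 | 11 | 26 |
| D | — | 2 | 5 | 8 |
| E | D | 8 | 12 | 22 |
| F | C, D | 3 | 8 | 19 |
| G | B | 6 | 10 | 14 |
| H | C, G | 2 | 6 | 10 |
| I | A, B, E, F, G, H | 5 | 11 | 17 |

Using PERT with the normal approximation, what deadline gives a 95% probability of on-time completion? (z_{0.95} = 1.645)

te_A = (5 + 4·9 + 19)/6 = 60/6 = 10; σ²_A = ((19−5)/6)² = 5.444
te_B = (3 + 4·4 + 11)/6 = 30/6 = 5; σ²_B = ((11−3)/6)² = 1.778
te_C = (8 + 4·11 + 26)/6 = 78/6 = 13; σ²_C = ((26−8)/6)² = 9.000
te_D = (2 + 4·5 + 8)/6 = 30/6 = 5; σ²_D = ((8−2)/6)² = 1.000
te_E = (8 + 4·12 + 22)/6 = 78/6 = 13; σ²_E = ((22−8)/6)² = 5.444
te_F = (3 + 4·8 + 19)/6 = 54/6 = 9; σ²_F = ((19−3)/6)² = 7.111
te_G = (6 + 4·10 + 14)/6 = 60/6 = 10; σ²_G = ((14−6)/6)² = 1.778
te_H = (2 + 4·6 + 10)/6 = 36/6 = 6; σ²_H = ((10−2)/6)² = 1.778
te_I = (5 + 4·11 + 17)/6 = 66/6 = 11; σ²_I = ((17−5)/6)² = 4.000

Forward pass:
ES_A = 0; EF_A = 10
ES_B = 0; EF_B = 5
ES_C = 0; EF_C = 13
ES_D = 0; EF_D = 5
ES_E = 5; EF_E = 5+13 = 18
ES_F = max(EF_C=13, EF_D=5) = 13; EF_F = 13+9 = 22
ES_G = 5; EF_G = 5+10 = 15
ES_H = max(EF_C=13, EF_G=15) = 15; EF_H = 15+6 = 21
ES_I = max(EF_A=10, EF_B=5, EF_E=18, EF_F=22, EF_G=15, EF_H=21) = 22; EF_I = 22+11 = 33
Expected project duration μ = 33 days. Critical path: C → F → I.

Variance along critical path = 9.000 + 7.111 + 4.000 = 20.111; σ = 4.485 days.
D = μ + z·σ = 33 + 1.645·4.485 = 40.4 days

40.4 days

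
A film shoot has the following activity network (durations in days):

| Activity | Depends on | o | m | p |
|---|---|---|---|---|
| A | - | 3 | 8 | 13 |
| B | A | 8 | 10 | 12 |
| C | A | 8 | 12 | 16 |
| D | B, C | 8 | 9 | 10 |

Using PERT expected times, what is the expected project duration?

29 days

te_A = (3 + 4·8 + 13)/6 = 48/6 = 8
te_B = (8 + 4·10 + 12)/6 = 60/6 = 10
te_C = (8 + 4·12 + 16)/6 = 72/6 = 12
te_D = (8 + 4·9 + 10)/6 = 54/6 = 9

Forward pass:
ES_A = 0; EF_A = 8
ES_B = 8; EF_B = 8+10 = 18
ES_C = 8; EF_C = 8+12 = 20
ES_D = max(EF_B=18, EF_C=20) = 20; EF_D = 20+9 = 29
Expected project duration μ = 29 days. Critical path: A → C → D.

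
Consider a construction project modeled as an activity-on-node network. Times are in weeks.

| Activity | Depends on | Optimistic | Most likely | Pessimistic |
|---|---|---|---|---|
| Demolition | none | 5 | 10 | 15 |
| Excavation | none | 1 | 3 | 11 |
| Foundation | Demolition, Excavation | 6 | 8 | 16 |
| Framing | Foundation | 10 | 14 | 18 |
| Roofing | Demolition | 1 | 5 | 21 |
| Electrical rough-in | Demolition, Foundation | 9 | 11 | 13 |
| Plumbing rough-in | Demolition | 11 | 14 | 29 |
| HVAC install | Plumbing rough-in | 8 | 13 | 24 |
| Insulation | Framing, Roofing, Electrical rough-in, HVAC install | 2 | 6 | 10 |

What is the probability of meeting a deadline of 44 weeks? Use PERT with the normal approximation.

te_Demolition = (5 + 4·10 + 15)/6 = 60/6 = 10; σ²_Demolition = ((15−5)/6)² = 2.778
te_Excavation = (1 + 4·3 + 11)/6 = 24/6 = 4; σ²_Excavation = ((11−1)/6)² = 2.778
te_Foundation = (6 + 4·8 + 16)/6 = 54/6 = 9; σ²_Foundation = ((16−6)/6)² = 2.778
te_Framing = (10 + 4·14 + 18)/6 = 84/6 = 14; σ²_Framing = ((18−10)/6)² = 1.778
te_Roofing = (1 + 4·5 + 21)/6 = 42/6 = 7; σ²_Roofing = ((21−1)/6)² = 11.111
te_Electrical rough-in = (9 + 4·11 + 13)/6 = 66/6 = 11; σ²_Electrical rough-in = ((13−9)/6)² = 0.444
te_Plumbing rough-in = (11 + 4·14 + 29)/6 = 96/6 = 16; σ²_Plumbing rough-in = ((29−11)/6)² = 9.000
te_HVAC install = (8 + 4·13 + 24)/6 = 84/6 = 14; σ²_HVAC install = ((24−8)/6)² = 7.111
te_Insulation = (2 + 4·6 + 10)/6 = 36/6 = 6; σ²_Insulation = ((10−2)/6)² = 1.778

Forward pass:
ES_Demolition = 0; EF_Demolition = 10
ES_Excavation = 0; EF_Excavation = 4
ES_Foundation = max(EF_Demolition=10, EF_Excavation=4) = 10; EF_Foundation = 10+9 = 19
ES_Framing = 19; EF_Framing = 19+14 = 33
ES_Roofing = 10; EF_Roofing = 10+7 = 17
ES_Electrical rough-in = max(EF_Demolition=10, EF_Foundation=19) = 19; EF_Electrical rough-in = 19+11 = 30
ES_Plumbing rough-in = 10; EF_Plumbing rough-in = 10+16 = 26
ES_HVAC install = 26; EF_HVAC install = 26+14 = 40
ES_Insulation = max(EF_Framing=33, EF_Roofing=17, EF_Electrical rough-in=30, EF_HVAC install=40) = 40; EF_Insulation = 40+6 = 46
Expected project duration μ = 46 weeks. Critical path: Demolition → Plumbing rough-in → HVAC install → Insulation.

Variance along critical path = 2.778 + 9.000 + 7.111 + 1.778 = 20.667; σ = √20.667 = 4.546 weeks.
Z = (44 − 46) / 4.546 = -0.440
P(T ≤ 44) = Φ(-0.440) ≈ 0.330

0.330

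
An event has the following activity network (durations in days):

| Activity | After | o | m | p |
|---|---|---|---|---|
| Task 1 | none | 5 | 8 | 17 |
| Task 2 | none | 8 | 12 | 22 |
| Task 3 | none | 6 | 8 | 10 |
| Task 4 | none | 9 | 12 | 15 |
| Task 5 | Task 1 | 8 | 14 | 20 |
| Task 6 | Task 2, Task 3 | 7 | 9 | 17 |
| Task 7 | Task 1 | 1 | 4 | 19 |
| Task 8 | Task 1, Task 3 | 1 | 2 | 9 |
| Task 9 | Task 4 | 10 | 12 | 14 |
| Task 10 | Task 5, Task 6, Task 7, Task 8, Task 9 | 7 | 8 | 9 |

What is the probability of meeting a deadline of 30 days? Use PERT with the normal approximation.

0.054

te_Task 1 = (5 + 4·8 + 17)/6 = 54/6 = 9; σ²_Task 1 = ((17−5)/6)² = 4.000
te_Task 2 = (8 + 4·12 + 22)/6 = 78/6 = 13; σ²_Task 2 = ((22−8)/6)² = 5.444
te_Task 3 = (6 + 4·8 + 10)/6 = 48/6 = 8; σ²_Task 3 = ((10−6)/6)² = 0.444
te_Task 4 = (9 + 4·12 + 15)/6 = 72/6 = 12; σ²_Task 4 = ((15−9)/6)² = 1.000
te_Task 5 = (8 + 4·14 + 20)/6 = 84/6 = 14; σ²_Task 5 = ((20−8)/6)² = 4.000
te_Task 6 = (7 + 4·9 + 17)/6 = 60/6 = 10; σ²_Task 6 = ((17−7)/6)² = 2.778
te_Task 7 = (1 + 4·4 + 19)/6 = 36/6 = 6; σ²_Task 7 = ((19−1)/6)² = 9.000
te_Task 8 = (1 + 4·2 + 9)/6 = 18/6 = 3; σ²_Task 8 = ((9−1)/6)² = 1.778
te_Task 9 = (10 + 4·12 + 14)/6 = 72/6 = 12; σ²_Task 9 = ((14−10)/6)² = 0.444
te_Task 10 = (7 + 4·8 + 9)/6 = 48/6 = 8; σ²_Task 10 = ((9−7)/6)² = 0.111

Forward pass:
ES_Task 1 = 0; EF_Task 1 = 9
ES_Task 2 = 0; EF_Task 2 = 13
ES_Task 3 = 0; EF_Task 3 = 8
ES_Task 4 = 0; EF_Task 4 = 12
ES_Task 5 = 9; EF_Task 5 = 9+14 = 23
ES_Task 6 = max(EF_Task 2=13, EF_Task 3=8) = 13; EF_Task 6 = 13+10 = 23
ES_Task 7 = 9; EF_Task 7 = 9+6 = 15
ES_Task 8 = max(EF_Task 1=9, EF_Task 3=8) = 9; EF_Task 8 = 9+3 = 12
ES_Task 9 = 12; EF_Task 9 = 12+12 = 24
ES_Task 10 = max(EF_Task 5=23, EF_Task 6=23, EF_Task 7=15, EF_Task 8=12, EF_Task 9=24) = 24; EF_Task 10 = 24+8 = 32
Expected project duration μ = 32 days. Critical path: Task 4 → Task 9 → Task 10.

Variance along critical path = 1.000 + 0.444 + 0.111 = 1.556; σ = √1.556 = 1.247 days.
Z = (30 − 32) / 1.247 = -1.604
P(T ≤ 30) = Φ(-1.604) ≈ 0.054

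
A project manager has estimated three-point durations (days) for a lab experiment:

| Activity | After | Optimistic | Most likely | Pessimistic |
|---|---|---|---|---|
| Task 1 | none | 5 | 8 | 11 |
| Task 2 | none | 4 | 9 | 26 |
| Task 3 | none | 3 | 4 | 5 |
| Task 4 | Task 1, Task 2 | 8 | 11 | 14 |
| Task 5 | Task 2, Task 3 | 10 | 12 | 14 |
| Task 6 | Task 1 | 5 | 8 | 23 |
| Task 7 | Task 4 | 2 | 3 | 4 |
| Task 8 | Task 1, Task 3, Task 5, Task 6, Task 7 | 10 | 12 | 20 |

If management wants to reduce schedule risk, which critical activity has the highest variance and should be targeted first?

Task 2

te_Task 1 = (5 + 4·8 + 11)/6 = 48/6 = 8; σ²_Task 1 = ((11−5)/6)² = 1.000
te_Task 2 = (4 + 4·9 + 26)/6 = 66/6 = 11; σ²_Task 2 = ((26−4)/6)² = 13.444
te_Task 3 = (3 + 4·4 + 5)/6 = 24/6 = 4; σ²_Task 3 = ((5−3)/6)² = 0.111
te_Task 4 = (8 + 4·11 + 14)/6 = 66/6 = 11; σ²_Task 4 = ((14−8)/6)² = 1.000
te_Task 5 = (10 + 4·12 + 14)/6 = 72/6 = 12; σ²_Task 5 = ((14−10)/6)² = 0.444
te_Task 6 = (5 + 4·8 + 23)/6 = 60/6 = 10; σ²_Task 6 = ((23−5)/6)² = 9.000
te_Task 7 = (2 + 4·3 + 4)/6 = 18/6 = 3; σ²_Task 7 = ((4−2)/6)² = 0.111
te_Task 8 = (10 + 4·12 + 20)/6 = 78/6 = 13; σ²_Task 8 = ((20−10)/6)² = 2.778

Forward pass:
ES_Task 1 = 0; EF_Task 1 = 8
ES_Task 2 = 0; EF_Task 2 = 11
ES_Task 3 = 0; EF_Task 3 = 4
ES_Task 4 = max(EF_Task 1=8, EF_Task 2=11) = 11; EF_Task 4 = 11+11 = 22
ES_Task 5 = max(EF_Task 2=11, EF_Task 3=4) = 11; EF_Task 5 = 11+12 = 23
ES_Task 6 = 8; EF_Task 6 = 8+10 = 18
ES_Task 7 = 22; EF_Task 7 = 22+3 = 25
ES_Task 8 = max(EF_Task 1=8, EF_Task 3=4, EF_Task 5=23, EF_Task 6=18, EF_Task 7=25) = 25; EF_Task 8 = 25+13 = 38
Expected project duration μ = 38 days. Critical path: Task 2 → Task 4 → Task 7 → Task 8.

Variances on critical path: σ²_Task 2=13.444, σ²_Task 4=1.000, σ²_Task 7=0.111, σ²_Task 8=2.778.
Largest is σ²_Task 2 = 13.444.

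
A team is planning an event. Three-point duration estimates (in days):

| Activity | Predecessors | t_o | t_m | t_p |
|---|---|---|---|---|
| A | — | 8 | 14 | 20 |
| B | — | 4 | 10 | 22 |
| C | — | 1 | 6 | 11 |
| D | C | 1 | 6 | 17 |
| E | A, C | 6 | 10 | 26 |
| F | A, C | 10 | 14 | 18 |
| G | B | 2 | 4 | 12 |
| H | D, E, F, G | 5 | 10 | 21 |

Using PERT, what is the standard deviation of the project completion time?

3.59 days

te_A = (8 + 4·14 + 20)/6 = 84/6 = 14; σ²_A = ((20−8)/6)² = 4.000
te_B = (4 + 4·10 + 22)/6 = 66/6 = 11; σ²_B = ((22−4)/6)² = 9.000
te_C = (1 + 4·6 + 11)/6 = 36/6 = 6; σ²_C = ((11−1)/6)² = 2.778
te_D = (1 + 4·6 + 17)/6 = 42/6 = 7; σ²_D = ((17−1)/6)² = 7.111
te_E = (6 + 4·10 + 26)/6 = 72/6 = 12; σ²_E = ((26−6)/6)² = 11.111
te_F = (10 + 4·14 + 18)/6 = 84/6 = 14; σ²_F = ((18−10)/6)² = 1.778
te_G = (2 + 4·4 + 12)/6 = 30/6 = 5; σ²_G = ((12−2)/6)² = 2.778
te_H = (5 + 4·10 + 21)/6 = 66/6 = 11; σ²_H = ((21−5)/6)² = 7.111

Forward pass:
ES_A = 0; EF_A = 14
ES_B = 0; EF_B = 11
ES_C = 0; EF_C = 6
ES_D = 6; EF_D = 6+7 = 13
ES_E = max(EF_A=14, EF_C=6) = 14; EF_E = 14+12 = 26
ES_F = max(EF_A=14, EF_C=6) = 14; EF_F = 14+14 = 28
ES_G = 11; EF_G = 11+5 = 16
ES_H = max(EF_D=13, EF_E=26, EF_F=28, EF_G=16) = 28; EF_H = 28+11 = 39
Expected project duration μ = 39 days. Critical path: A → F → H.

Variance along critical path = 4.000 + 1.778 + 7.111 = 12.889
σ = √12.889 = 3.590 days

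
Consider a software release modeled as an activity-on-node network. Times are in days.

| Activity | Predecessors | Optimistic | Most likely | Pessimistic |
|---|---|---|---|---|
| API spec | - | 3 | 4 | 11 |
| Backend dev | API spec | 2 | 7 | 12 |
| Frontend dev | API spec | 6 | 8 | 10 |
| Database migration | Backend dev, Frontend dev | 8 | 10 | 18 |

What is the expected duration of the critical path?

24 days

te_API spec = (3 + 4·4 + 11)/6 = 30/6 = 5
te_Backend dev = (2 + 4·7 + 12)/6 = 42/6 = 7
te_Frontend dev = (6 + 4·8 + 10)/6 = 48/6 = 8
te_Database migration = (8 + 4·10 + 18)/6 = 66/6 = 11

Forward pass:
ES_API spec = 0; EF_API spec = 5
ES_Backend dev = 5; EF_Backend dev = 5+7 = 12
ES_Frontend dev = 5; EF_Frontend dev = 5+8 = 13
ES_Database migration = max(EF_Backend dev=12, EF_Frontend dev=13) = 13; EF_Database migration = 13+11 = 24
Expected project duration μ = 24 days. Critical path: API spec → Frontend dev → Database migration.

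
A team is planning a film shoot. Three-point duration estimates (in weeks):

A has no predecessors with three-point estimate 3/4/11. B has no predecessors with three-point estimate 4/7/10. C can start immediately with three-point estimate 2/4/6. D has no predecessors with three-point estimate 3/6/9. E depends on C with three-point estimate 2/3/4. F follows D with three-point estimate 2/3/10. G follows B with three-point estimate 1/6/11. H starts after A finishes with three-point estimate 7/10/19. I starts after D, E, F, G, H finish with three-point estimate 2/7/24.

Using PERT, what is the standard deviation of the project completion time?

te_A = (3 + 4·4 + 11)/6 = 30/6 = 5; σ²_A = ((11−3)/6)² = 1.778
te_B = (4 + 4·7 + 10)/6 = 42/6 = 7; σ²_B = ((10−4)/6)² = 1.000
te_C = (2 + 4·4 + 6)/6 = 24/6 = 4; σ²_C = ((6−2)/6)² = 0.444
te_D = (3 + 4·6 + 9)/6 = 36/6 = 6; σ²_D = ((9−3)/6)² = 1.000
te_E = (2 + 4·3 + 4)/6 = 18/6 = 3; σ²_E = ((4−2)/6)² = 0.111
te_F = (2 + 4·3 + 10)/6 = 24/6 = 4; σ²_F = ((10−2)/6)² = 1.778
te_G = (1 + 4·6 + 11)/6 = 36/6 = 6; σ²_G = ((11−1)/6)² = 2.778
te_H = (7 + 4·10 + 19)/6 = 66/6 = 11; σ²_H = ((19−7)/6)² = 4.000
te_I = (2 + 4·7 + 24)/6 = 54/6 = 9; σ²_I = ((24−2)/6)² = 13.444

Forward pass:
ES_A = 0; EF_A = 5
ES_B = 0; EF_B = 7
ES_C = 0; EF_C = 4
ES_D = 0; EF_D = 6
ES_E = 4; EF_E = 4+3 = 7
ES_F = 6; EF_F = 6+4 = 10
ES_G = 7; EF_G = 7+6 = 13
ES_H = 5; EF_H = 5+11 = 16
ES_I = max(EF_D=6, EF_E=7, EF_F=10, EF_G=13, EF_H=16) = 16; EF_I = 16+9 = 25
Expected project duration μ = 25 weeks. Critical path: A → H → I.

Variance along critical path = 1.778 + 4.000 + 13.444 = 19.222
σ = √19.222 = 4.384 weeks

4.38 weeks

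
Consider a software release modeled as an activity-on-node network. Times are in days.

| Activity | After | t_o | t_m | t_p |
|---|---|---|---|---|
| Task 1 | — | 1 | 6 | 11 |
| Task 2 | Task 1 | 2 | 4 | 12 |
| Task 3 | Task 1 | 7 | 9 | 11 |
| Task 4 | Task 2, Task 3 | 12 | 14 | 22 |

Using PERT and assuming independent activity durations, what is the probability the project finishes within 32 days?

0.793

te_Task 1 = (1 + 4·6 + 11)/6 = 36/6 = 6; σ²_Task 1 = ((11−1)/6)² = 2.778
te_Task 2 = (2 + 4·4 + 12)/6 = 30/6 = 5; σ²_Task 2 = ((12−2)/6)² = 2.778
te_Task 3 = (7 + 4·9 + 11)/6 = 54/6 = 9; σ²_Task 3 = ((11−7)/6)² = 0.444
te_Task 4 = (12 + 4·14 + 22)/6 = 90/6 = 15; σ²_Task 4 = ((22−12)/6)² = 2.778

Forward pass:
ES_Task 1 = 0; EF_Task 1 = 6
ES_Task 2 = 6; EF_Task 2 = 6+5 = 11
ES_Task 3 = 6; EF_Task 3 = 6+9 = 15
ES_Task 4 = max(EF_Task 2=11, EF_Task 3=15) = 15; EF_Task 4 = 15+15 = 30
Expected project duration μ = 30 days. Critical path: Task 1 → Task 3 → Task 4.

Variance along critical path = 2.778 + 0.444 + 2.778 = 6.000; σ = √6.000 = 2.449 days.
Z = (32 − 30) / 2.449 = 0.816
P(T ≤ 32) = Φ(0.816) ≈ 0.793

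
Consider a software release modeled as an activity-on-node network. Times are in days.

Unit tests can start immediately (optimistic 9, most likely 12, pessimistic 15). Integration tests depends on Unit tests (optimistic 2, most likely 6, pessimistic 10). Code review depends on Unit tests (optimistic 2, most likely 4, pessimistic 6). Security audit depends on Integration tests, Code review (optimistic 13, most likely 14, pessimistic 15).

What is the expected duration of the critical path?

te_Unit tests = (9 + 4·12 + 15)/6 = 72/6 = 12
te_Integration tests = (2 + 4·6 + 10)/6 = 36/6 = 6
te_Code review = (2 + 4·4 + 6)/6 = 24/6 = 4
te_Security audit = (13 + 4·14 + 15)/6 = 84/6 = 14

Forward pass:
ES_Unit tests = 0; EF_Unit tests = 12
ES_Integration tests = 12; EF_Integration tests = 12+6 = 18
ES_Code review = 12; EF_Code review = 12+4 = 16
ES_Security audit = max(EF_Integration tests=18, EF_Code review=16) = 18; EF_Security audit = 18+14 = 32
Expected project duration μ = 32 days. Critical path: Unit tests → Integration tests → Security audit.

32 days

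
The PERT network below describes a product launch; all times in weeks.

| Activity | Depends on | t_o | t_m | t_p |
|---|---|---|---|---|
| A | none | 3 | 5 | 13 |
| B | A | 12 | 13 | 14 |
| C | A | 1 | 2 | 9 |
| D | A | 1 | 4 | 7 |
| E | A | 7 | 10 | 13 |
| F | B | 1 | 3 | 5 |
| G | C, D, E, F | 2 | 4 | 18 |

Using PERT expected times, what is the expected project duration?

28 weeks

te_A = (3 + 4·5 + 13)/6 = 36/6 = 6
te_B = (12 + 4·13 + 14)/6 = 78/6 = 13
te_C = (1 + 4·2 + 9)/6 = 18/6 = 3
te_D = (1 + 4·4 + 7)/6 = 24/6 = 4
te_E = (7 + 4·10 + 13)/6 = 60/6 = 10
te_F = (1 + 4·3 + 5)/6 = 18/6 = 3
te_G = (2 + 4·4 + 18)/6 = 36/6 = 6

Forward pass:
ES_A = 0; EF_A = 6
ES_B = 6; EF_B = 6+13 = 19
ES_C = 6; EF_C = 6+3 = 9
ES_D = 6; EF_D = 6+4 = 10
ES_E = 6; EF_E = 6+10 = 16
ES_F = 19; EF_F = 19+3 = 22
ES_G = max(EF_C=9, EF_D=10, EF_E=16, EF_F=22) = 22; EF_G = 22+6 = 28
Expected project duration μ = 28 weeks. Critical path: A → B → F → G.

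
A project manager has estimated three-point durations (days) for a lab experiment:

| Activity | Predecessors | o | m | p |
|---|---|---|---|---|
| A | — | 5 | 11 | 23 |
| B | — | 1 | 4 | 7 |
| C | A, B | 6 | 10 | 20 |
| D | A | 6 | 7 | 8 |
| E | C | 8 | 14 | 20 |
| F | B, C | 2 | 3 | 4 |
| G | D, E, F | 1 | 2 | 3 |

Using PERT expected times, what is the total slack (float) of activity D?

te_A = (5 + 4·11 + 23)/6 = 72/6 = 12
te_B = (1 + 4·4 + 7)/6 = 24/6 = 4
te_C = (6 + 4·10 + 20)/6 = 66/6 = 11
te_D = (6 + 4·7 + 8)/6 = 42/6 = 7
te_E = (8 + 4·14 + 20)/6 = 84/6 = 14
te_F = (2 + 4·3 + 4)/6 = 18/6 = 3
te_G = (1 + 4·2 + 3)/6 = 12/6 = 2

Forward pass:
ES_A = 0; EF_A = 12
ES_B = 0; EF_B = 4
ES_C = max(EF_A=12, EF_B=4) = 12; EF_C = 12+11 = 23
ES_D = 12; EF_D = 12+7 = 19
ES_E = 23; EF_E = 23+14 = 37
ES_F = max(EF_B=4, EF_C=23) = 23; EF_F = 23+3 = 26
ES_G = max(EF_D=19, EF_E=37, EF_F=26) = 37; EF_G = 37+2 = 39
Expected project duration μ = 39 days. Critical path: A → C → E → G.

Backward pass:
LF_G = 39; LS_G = 39−2 = 37
LF_F = LS_G = 37; LS_F = 37−3 = 34
LF_E = LS_G = 37; LS_E = 37−14 = 23
LF_D = LS_G = 37; LS_D = 37−7 = 30
LF_C = min(LS_E=23, LS_F=34) = 23; LS_C = 23−11 = 12
LF_B = min(LS_C=12, LS_F=34) = 12; LS_B = 12−4 = 8
LF_A = min(LS_C=12, LS_D=30) = 12; LS_A = 12−12 = 0
Slack_D = LS_D − ES_D = 30 − 12 = 18

18 days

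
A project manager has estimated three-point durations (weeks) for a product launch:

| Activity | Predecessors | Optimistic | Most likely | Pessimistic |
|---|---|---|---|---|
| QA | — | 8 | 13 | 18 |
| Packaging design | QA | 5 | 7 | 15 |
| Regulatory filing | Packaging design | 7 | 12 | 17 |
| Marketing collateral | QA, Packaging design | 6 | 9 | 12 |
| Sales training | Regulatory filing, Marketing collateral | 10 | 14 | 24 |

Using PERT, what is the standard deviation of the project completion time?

3.71 weeks

te_QA = (8 + 4·13 + 18)/6 = 78/6 = 13; σ²_QA = ((18−8)/6)² = 2.778
te_Packaging design = (5 + 4·7 + 15)/6 = 48/6 = 8; σ²_Packaging design = ((15−5)/6)² = 2.778
te_Regulatory filing = (7 + 4·12 + 17)/6 = 72/6 = 12; σ²_Regulatory filing = ((17−7)/6)² = 2.778
te_Marketing collateral = (6 + 4·9 + 12)/6 = 54/6 = 9; σ²_Marketing collateral = ((12−6)/6)² = 1.000
te_Sales training = (10 + 4·14 + 24)/6 = 90/6 = 15; σ²_Sales training = ((24−10)/6)² = 5.444

Forward pass:
ES_QA = 0; EF_QA = 13
ES_Packaging design = 13; EF_Packaging design = 13+8 = 21
ES_Regulatory filing = 21; EF_Regulatory filing = 21+12 = 33
ES_Marketing collateral = max(EF_QA=13, EF_Packaging design=21) = 21; EF_Marketing collateral = 21+9 = 30
ES_Sales training = max(EF_Regulatory filing=33, EF_Marketing collateral=30) = 33; EF_Sales training = 33+15 = 48
Expected project duration μ = 48 weeks. Critical path: QA → Packaging design → Regulatory filing → Sales training.

Variance along critical path = 2.778 + 2.778 + 2.778 + 5.444 = 13.778
σ = √13.778 = 3.712 weeks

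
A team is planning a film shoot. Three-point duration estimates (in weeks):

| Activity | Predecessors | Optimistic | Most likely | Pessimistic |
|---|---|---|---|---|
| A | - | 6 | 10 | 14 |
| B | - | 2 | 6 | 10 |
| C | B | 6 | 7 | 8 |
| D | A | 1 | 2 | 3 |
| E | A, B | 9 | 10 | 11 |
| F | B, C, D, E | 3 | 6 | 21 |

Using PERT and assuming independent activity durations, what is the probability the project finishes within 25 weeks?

te_A = (6 + 4·10 + 14)/6 = 60/6 = 10; σ²_A = ((14−6)/6)² = 1.778
te_B = (2 + 4·6 + 10)/6 = 36/6 = 6; σ²_B = ((10−2)/6)² = 1.778
te_C = (6 + 4·7 + 8)/6 = 42/6 = 7; σ²_C = ((8−6)/6)² = 0.111
te_D = (1 + 4·2 + 3)/6 = 12/6 = 2; σ²_D = ((3−1)/6)² = 0.111
te_E = (9 + 4·10 + 11)/6 = 60/6 = 10; σ²_E = ((11−9)/6)² = 0.111
te_F = (3 + 4·6 + 21)/6 = 48/6 = 8; σ²_F = ((21−3)/6)² = 9.000

Forward pass:
ES_A = 0; EF_A = 10
ES_B = 0; EF_B = 6
ES_C = 6; EF_C = 6+7 = 13
ES_D = 10; EF_D = 10+2 = 12
ES_E = max(EF_A=10, EF_B=6) = 10; EF_E = 10+10 = 20
ES_F = max(EF_B=6, EF_C=13, EF_D=12, EF_E=20) = 20; EF_F = 20+8 = 28
Expected project duration μ = 28 weeks. Critical path: A → E → F.

Variance along critical path = 1.778 + 0.111 + 9.000 = 10.889; σ = √10.889 = 3.300 weeks.
Z = (25 − 28) / 3.300 = -0.909
P(T ≤ 25) = Φ(-0.909) ≈ 0.182

0.182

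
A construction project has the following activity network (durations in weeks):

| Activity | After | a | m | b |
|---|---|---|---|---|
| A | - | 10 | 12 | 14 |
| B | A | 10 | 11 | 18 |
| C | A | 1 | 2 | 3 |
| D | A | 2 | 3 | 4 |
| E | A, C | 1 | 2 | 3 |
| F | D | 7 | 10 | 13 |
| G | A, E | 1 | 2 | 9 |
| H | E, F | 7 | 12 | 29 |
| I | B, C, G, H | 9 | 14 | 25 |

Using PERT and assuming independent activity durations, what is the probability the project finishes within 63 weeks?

te_A = (10 + 4·12 + 14)/6 = 72/6 = 12; σ²_A = ((14−10)/6)² = 0.444
te_B = (10 + 4·11 + 18)/6 = 72/6 = 12; σ²_B = ((18−10)/6)² = 1.778
te_C = (1 + 4·2 + 3)/6 = 12/6 = 2; σ²_C = ((3−1)/6)² = 0.111
te_D = (2 + 4·3 + 4)/6 = 18/6 = 3; σ²_D = ((4−2)/6)² = 0.111
te_E = (1 + 4·2 + 3)/6 = 12/6 = 2; σ²_E = ((3−1)/6)² = 0.111
te_F = (7 + 4·10 + 13)/6 = 60/6 = 10; σ²_F = ((13−7)/6)² = 1.000
te_G = (1 + 4·2 + 9)/6 = 18/6 = 3; σ²_G = ((9−1)/6)² = 1.778
te_H = (7 + 4·12 + 29)/6 = 84/6 = 14; σ²_H = ((29−7)/6)² = 13.444
te_I = (9 + 4·14 + 25)/6 = 90/6 = 15; σ²_I = ((25−9)/6)² = 7.111

Forward pass:
ES_A = 0; EF_A = 12
ES_B = 12; EF_B = 12+12 = 24
ES_C = 12; EF_C = 12+2 = 14
ES_D = 12; EF_D = 12+3 = 15
ES_E = max(EF_A=12, EF_C=14) = 14; EF_E = 14+2 = 16
ES_F = 15; EF_F = 15+10 = 25
ES_G = max(EF_A=12, EF_E=16) = 16; EF_G = 16+3 = 19
ES_H = max(EF_E=16, EF_F=25) = 25; EF_H = 25+14 = 39
ES_I = max(EF_B=24, EF_C=14, EF_G=19, EF_H=39) = 39; EF_I = 39+15 = 54
Expected project duration μ = 54 weeks. Critical path: A → D → F → H → I.

Variance along critical path = 0.444 + 0.111 + 1.000 + 13.444 + 7.111 = 22.111; σ = √22.111 = 4.702 weeks.
Z = (63 − 54) / 4.702 = 1.914
P(T ≤ 63) = Φ(1.914) ≈ 0.972

0.972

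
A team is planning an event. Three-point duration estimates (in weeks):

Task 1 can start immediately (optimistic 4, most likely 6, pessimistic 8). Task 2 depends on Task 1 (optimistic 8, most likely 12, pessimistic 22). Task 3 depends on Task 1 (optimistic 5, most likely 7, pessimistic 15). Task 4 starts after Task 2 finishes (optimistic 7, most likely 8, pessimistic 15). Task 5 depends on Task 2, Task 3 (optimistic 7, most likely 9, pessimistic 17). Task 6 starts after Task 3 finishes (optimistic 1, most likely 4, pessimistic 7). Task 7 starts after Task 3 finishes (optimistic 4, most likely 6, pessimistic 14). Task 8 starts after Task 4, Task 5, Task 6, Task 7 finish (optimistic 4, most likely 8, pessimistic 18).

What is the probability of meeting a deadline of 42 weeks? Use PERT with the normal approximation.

te_Task 1 = (4 + 4·6 + 8)/6 = 36/6 = 6; σ²_Task 1 = ((8−4)/6)² = 0.444
te_Task 2 = (8 + 4·12 + 22)/6 = 78/6 = 13; σ²_Task 2 = ((22−8)/6)² = 5.444
te_Task 3 = (5 + 4·7 + 15)/6 = 48/6 = 8; σ²_Task 3 = ((15−5)/6)² = 2.778
te_Task 4 = (7 + 4·8 + 15)/6 = 54/6 = 9; σ²_Task 4 = ((15−7)/6)² = 1.778
te_Task 5 = (7 + 4·9 + 17)/6 = 60/6 = 10; σ²_Task 5 = ((17−7)/6)² = 2.778
te_Task 6 = (1 + 4·4 + 7)/6 = 24/6 = 4; σ²_Task 6 = ((7−1)/6)² = 1.000
te_Task 7 = (4 + 4·6 + 14)/6 = 42/6 = 7; σ²_Task 7 = ((14−4)/6)² = 2.778
te_Task 8 = (4 + 4·8 + 18)/6 = 54/6 = 9; σ²_Task 8 = ((18−4)/6)² = 5.444

Forward pass:
ES_Task 1 = 0; EF_Task 1 = 6
ES_Task 2 = 6; EF_Task 2 = 6+13 = 19
ES_Task 3 = 6; EF_Task 3 = 6+8 = 14
ES_Task 4 = 19; EF_Task 4 = 19+9 = 28
ES_Task 5 = max(EF_Task 2=19, EF_Task 3=14) = 19; EF_Task 5 = 19+10 = 29
ES_Task 6 = 14; EF_Task 6 = 14+4 = 18
ES_Task 7 = 14; EF_Task 7 = 14+7 = 21
ES_Task 8 = max(EF_Task 4=28, EF_Task 5=29, EF_Task 6=18, EF_Task 7=21) = 29; EF_Task 8 = 29+9 = 38
Expected project duration μ = 38 weeks. Critical path: Task 1 → Task 2 → Task 5 → Task 8.

Variance along critical path = 0.444 + 5.444 + 2.778 + 5.444 = 14.111; σ = √14.111 = 3.756 weeks.
Z = (42 − 38) / 3.756 = 1.065
P(T ≤ 42) = Φ(1.065) ≈ 0.857

0.857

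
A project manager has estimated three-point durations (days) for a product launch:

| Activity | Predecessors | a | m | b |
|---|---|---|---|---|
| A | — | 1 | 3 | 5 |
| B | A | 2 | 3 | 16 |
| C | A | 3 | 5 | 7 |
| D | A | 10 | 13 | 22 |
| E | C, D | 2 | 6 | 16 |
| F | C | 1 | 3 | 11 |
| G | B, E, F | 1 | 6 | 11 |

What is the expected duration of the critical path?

30 days

te_A = (1 + 4·3 + 5)/6 = 18/6 = 3
te_B = (2 + 4·3 + 16)/6 = 30/6 = 5
te_C = (3 + 4·5 + 7)/6 = 30/6 = 5
te_D = (10 + 4·13 + 22)/6 = 84/6 = 14
te_E = (2 + 4·6 + 16)/6 = 42/6 = 7
te_F = (1 + 4·3 + 11)/6 = 24/6 = 4
te_G = (1 + 4·6 + 11)/6 = 36/6 = 6

Forward pass:
ES_A = 0; EF_A = 3
ES_B = 3; EF_B = 3+5 = 8
ES_C = 3; EF_C = 3+5 = 8
ES_D = 3; EF_D = 3+14 = 17
ES_E = max(EF_C=8, EF_D=17) = 17; EF_E = 17+7 = 24
ES_F = 8; EF_F = 8+4 = 12
ES_G = max(EF_B=8, EF_E=24, EF_F=12) = 24; EF_G = 24+6 = 30
Expected project duration μ = 30 days. Critical path: A → D → E → G.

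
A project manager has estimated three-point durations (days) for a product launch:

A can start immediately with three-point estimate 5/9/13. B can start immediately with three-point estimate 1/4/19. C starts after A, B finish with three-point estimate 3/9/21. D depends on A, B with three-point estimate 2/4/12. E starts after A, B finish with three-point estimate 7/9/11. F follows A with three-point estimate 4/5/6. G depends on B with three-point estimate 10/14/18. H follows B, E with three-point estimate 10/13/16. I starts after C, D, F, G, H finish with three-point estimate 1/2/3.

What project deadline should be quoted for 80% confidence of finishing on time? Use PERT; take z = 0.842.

34.5 days

te_A = (5 + 4·9 + 13)/6 = 54/6 = 9; σ²_A = ((13−5)/6)² = 1.778
te_B = (1 + 4·4 + 19)/6 = 36/6 = 6; σ²_B = ((19−1)/6)² = 9.000
te_C = (3 + 4·9 + 21)/6 = 60/6 = 10; σ²_C = ((21−3)/6)² = 9.000
te_D = (2 + 4·4 + 12)/6 = 30/6 = 5; σ²_D = ((12−2)/6)² = 2.778
te_E = (7 + 4·9 + 11)/6 = 54/6 = 9; σ²_E = ((11−7)/6)² = 0.444
te_F = (4 + 4·5 + 6)/6 = 30/6 = 5; σ²_F = ((6−4)/6)² = 0.111
te_G = (10 + 4·14 + 18)/6 = 84/6 = 14; σ²_G = ((18−10)/6)² = 1.778
te_H = (10 + 4·13 + 16)/6 = 78/6 = 13; σ²_H = ((16−10)/6)² = 1.000
te_I = (1 + 4·2 + 3)/6 = 12/6 = 2; σ²_I = ((3−1)/6)² = 0.111

Forward pass:
ES_A = 0; EF_A = 9
ES_B = 0; EF_B = 6
ES_C = max(EF_A=9, EF_B=6) = 9; EF_C = 9+10 = 19
ES_D = max(EF_A=9, EF_B=6) = 9; EF_D = 9+5 = 14
ES_E = max(EF_A=9, EF_B=6) = 9; EF_E = 9+9 = 18
ES_F = 9; EF_F = 9+5 = 14
ES_G = 6; EF_G = 6+14 = 20
ES_H = max(EF_B=6, EF_E=18) = 18; EF_H = 18+13 = 31
ES_I = max(EF_C=19, EF_D=14, EF_F=14, EF_G=20, EF_H=31) = 31; EF_I = 31+2 = 33
Expected project duration μ = 33 days. Critical path: A → E → H → I.

Variance along critical path = 1.778 + 0.444 + 1.000 + 0.111 = 3.333; σ = 1.826 days.
D = μ + z·σ = 33 + 0.842·1.826 = 34.5 days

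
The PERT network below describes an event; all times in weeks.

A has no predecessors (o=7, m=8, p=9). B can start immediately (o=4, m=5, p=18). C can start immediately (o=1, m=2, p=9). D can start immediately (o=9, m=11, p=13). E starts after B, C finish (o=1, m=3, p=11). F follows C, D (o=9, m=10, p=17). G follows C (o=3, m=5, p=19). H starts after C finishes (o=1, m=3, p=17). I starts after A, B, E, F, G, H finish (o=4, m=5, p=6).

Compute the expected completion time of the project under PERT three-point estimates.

te_A = (7 + 4·8 + 9)/6 = 48/6 = 8
te_B = (4 + 4·5 + 18)/6 = 42/6 = 7
te_C = (1 + 4·2 + 9)/6 = 18/6 = 3
te_D = (9 + 4·11 + 13)/6 = 66/6 = 11
te_E = (1 + 4·3 + 11)/6 = 24/6 = 4
te_F = (9 + 4·10 + 17)/6 = 66/6 = 11
te_G = (3 + 4·5 + 19)/6 = 42/6 = 7
te_H = (1 + 4·3 + 17)/6 = 30/6 = 5
te_I = (4 + 4·5 + 6)/6 = 30/6 = 5

Forward pass:
ES_A = 0; EF_A = 8
ES_B = 0; EF_B = 7
ES_C = 0; EF_C = 3
ES_D = 0; EF_D = 11
ES_E = max(EF_B=7, EF_C=3) = 7; EF_E = 7+4 = 11
ES_F = max(EF_C=3, EF_D=11) = 11; EF_F = 11+11 = 22
ES_G = 3; EF_G = 3+7 = 10
ES_H = 3; EF_H = 3+5 = 8
ES_I = max(EF_A=8, EF_B=7, EF_E=11, EF_F=22, EF_G=10, EF_H=8) = 22; EF_I = 22+5 = 27
Expected project duration μ = 27 weeks. Critical path: D → F → I.

27 weeks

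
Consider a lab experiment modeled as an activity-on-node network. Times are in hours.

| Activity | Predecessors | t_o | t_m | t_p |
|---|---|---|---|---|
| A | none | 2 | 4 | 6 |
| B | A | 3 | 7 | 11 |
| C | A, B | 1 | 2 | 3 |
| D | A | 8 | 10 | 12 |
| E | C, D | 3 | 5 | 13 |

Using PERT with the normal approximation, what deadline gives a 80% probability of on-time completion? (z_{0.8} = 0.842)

te_A = (2 + 4·4 + 6)/6 = 24/6 = 4; σ²_A = ((6−2)/6)² = 0.444
te_B = (3 + 4·7 + 11)/6 = 42/6 = 7; σ²_B = ((11−3)/6)² = 1.778
te_C = (1 + 4·2 + 3)/6 = 12/6 = 2; σ²_C = ((3−1)/6)² = 0.111
te_D = (8 + 4·10 + 12)/6 = 60/6 = 10; σ²_D = ((12−8)/6)² = 0.444
te_E = (3 + 4·5 + 13)/6 = 36/6 = 6; σ²_E = ((13−3)/6)² = 2.778

Forward pass:
ES_A = 0; EF_A = 4
ES_B = 4; EF_B = 4+7 = 11
ES_C = max(EF_A=4, EF_B=11) = 11; EF_C = 11+2 = 13
ES_D = 4; EF_D = 4+10 = 14
ES_E = max(EF_C=13, EF_D=14) = 14; EF_E = 14+6 = 20
Expected project duration μ = 20 hours. Critical path: A → D → E.

Variance along critical path = 0.444 + 0.444 + 2.778 = 3.667; σ = 1.915 hours.
D = μ + z·σ = 20 + 0.842·1.915 = 21.6 hours

21.6 hours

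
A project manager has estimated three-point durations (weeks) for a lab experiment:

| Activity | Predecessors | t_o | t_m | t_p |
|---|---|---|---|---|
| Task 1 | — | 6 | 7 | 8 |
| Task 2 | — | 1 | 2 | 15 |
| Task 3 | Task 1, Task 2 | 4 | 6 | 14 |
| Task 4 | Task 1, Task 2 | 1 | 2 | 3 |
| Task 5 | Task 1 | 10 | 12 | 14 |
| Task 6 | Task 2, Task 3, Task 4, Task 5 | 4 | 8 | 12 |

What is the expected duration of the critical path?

te_Task 1 = (6 + 4·7 + 8)/6 = 42/6 = 7
te_Task 2 = (1 + 4·2 + 15)/6 = 24/6 = 4
te_Task 3 = (4 + 4·6 + 14)/6 = 42/6 = 7
te_Task 4 = (1 + 4·2 + 3)/6 = 12/6 = 2
te_Task 5 = (10 + 4·12 + 14)/6 = 72/6 = 12
te_Task 6 = (4 + 4·8 + 12)/6 = 48/6 = 8

Forward pass:
ES_Task 1 = 0; EF_Task 1 = 7
ES_Task 2 = 0; EF_Task 2 = 4
ES_Task 3 = max(EF_Task 1=7, EF_Task 2=4) = 7; EF_Task 3 = 7+7 = 14
ES_Task 4 = max(EF_Task 1=7, EF_Task 2=4) = 7; EF_Task 4 = 7+2 = 9
ES_Task 5 = 7; EF_Task 5 = 7+12 = 19
ES_Task 6 = max(EF_Task 2=4, EF_Task 3=14, EF_Task 4=9, EF_Task 5=19) = 19; EF_Task 6 = 19+8 = 27
Expected project duration μ = 27 weeks. Critical path: Task 1 → Task 5 → Task 6.

27 weeks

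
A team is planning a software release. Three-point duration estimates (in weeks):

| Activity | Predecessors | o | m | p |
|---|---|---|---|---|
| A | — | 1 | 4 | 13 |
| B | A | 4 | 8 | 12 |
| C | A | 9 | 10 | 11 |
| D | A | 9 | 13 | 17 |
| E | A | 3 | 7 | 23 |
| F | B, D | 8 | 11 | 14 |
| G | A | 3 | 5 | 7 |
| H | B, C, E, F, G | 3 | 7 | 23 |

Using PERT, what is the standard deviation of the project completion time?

te_A = (1 + 4·4 + 13)/6 = 30/6 = 5; σ²_A = ((13−1)/6)² = 4.000
te_B = (4 + 4·8 + 12)/6 = 48/6 = 8; σ²_B = ((12−4)/6)² = 1.778
te_C = (9 + 4·10 + 11)/6 = 60/6 = 10; σ²_C = ((11−9)/6)² = 0.111
te_D = (9 + 4·13 + 17)/6 = 78/6 = 13; σ²_D = ((17−9)/6)² = 1.778
te_E = (3 + 4·7 + 23)/6 = 54/6 = 9; σ²_E = ((23−3)/6)² = 11.111
te_F = (8 + 4·11 + 14)/6 = 66/6 = 11; σ²_F = ((14−8)/6)² = 1.000
te_G = (3 + 4·5 + 7)/6 = 30/6 = 5; σ²_G = ((7−3)/6)² = 0.444
te_H = (3 + 4·7 + 23)/6 = 54/6 = 9; σ²_H = ((23−3)/6)² = 11.111

Forward pass:
ES_A = 0; EF_A = 5
ES_B = 5; EF_B = 5+8 = 13
ES_C = 5; EF_C = 5+10 = 15
ES_D = 5; EF_D = 5+13 = 18
ES_E = 5; EF_E = 5+9 = 14
ES_F = max(EF_B=13, EF_D=18) = 18; EF_F = 18+11 = 29
ES_G = 5; EF_G = 5+5 = 10
ES_H = max(EF_B=13, EF_C=15, EF_E=14, EF_F=29, EF_G=10) = 29; EF_H = 29+9 = 38
Expected project duration μ = 38 weeks. Critical path: A → D → F → H.

Variance along critical path = 4.000 + 1.778 + 1.000 + 11.111 = 17.889
σ = √17.889 = 4.230 weeks

4.23 weeks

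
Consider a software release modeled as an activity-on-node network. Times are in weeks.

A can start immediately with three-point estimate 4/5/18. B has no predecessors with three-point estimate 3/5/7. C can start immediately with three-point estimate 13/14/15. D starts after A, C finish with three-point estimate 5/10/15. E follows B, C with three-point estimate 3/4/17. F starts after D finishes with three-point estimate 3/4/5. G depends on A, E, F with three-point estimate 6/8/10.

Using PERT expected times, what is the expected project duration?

36 weeks

te_A = (4 + 4·5 + 18)/6 = 42/6 = 7
te_B = (3 + 4·5 + 7)/6 = 30/6 = 5
te_C = (13 + 4·14 + 15)/6 = 84/6 = 14
te_D = (5 + 4·10 + 15)/6 = 60/6 = 10
te_E = (3 + 4·4 + 17)/6 = 36/6 = 6
te_F = (3 + 4·4 + 5)/6 = 24/6 = 4
te_G = (6 + 4·8 + 10)/6 = 48/6 = 8

Forward pass:
ES_A = 0; EF_A = 7
ES_B = 0; EF_B = 5
ES_C = 0; EF_C = 14
ES_D = max(EF_A=7, EF_C=14) = 14; EF_D = 14+10 = 24
ES_E = max(EF_B=5, EF_C=14) = 14; EF_E = 14+6 = 20
ES_F = 24; EF_F = 24+4 = 28
ES_G = max(EF_A=7, EF_E=20, EF_F=28) = 28; EF_G = 28+8 = 36
Expected project duration μ = 36 weeks. Critical path: C → D → F → G.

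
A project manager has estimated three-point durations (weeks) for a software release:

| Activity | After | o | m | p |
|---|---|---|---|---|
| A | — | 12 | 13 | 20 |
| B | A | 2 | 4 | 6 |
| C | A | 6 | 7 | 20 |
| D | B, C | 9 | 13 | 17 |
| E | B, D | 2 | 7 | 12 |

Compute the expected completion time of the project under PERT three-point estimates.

43 weeks

te_A = (12 + 4·13 + 20)/6 = 84/6 = 14
te_B = (2 + 4·4 + 6)/6 = 24/6 = 4
te_C = (6 + 4·7 + 20)/6 = 54/6 = 9
te_D = (9 + 4·13 + 17)/6 = 78/6 = 13
te_E = (2 + 4·7 + 12)/6 = 42/6 = 7

Forward pass:
ES_A = 0; EF_A = 14
ES_B = 14; EF_B = 14+4 = 18
ES_C = 14; EF_C = 14+9 = 23
ES_D = max(EF_B=18, EF_C=23) = 23; EF_D = 23+13 = 36
ES_E = max(EF_B=18, EF_D=36) = 36; EF_E = 36+7 = 43
Expected project duration μ = 43 weeks. Critical path: A → C → D → E.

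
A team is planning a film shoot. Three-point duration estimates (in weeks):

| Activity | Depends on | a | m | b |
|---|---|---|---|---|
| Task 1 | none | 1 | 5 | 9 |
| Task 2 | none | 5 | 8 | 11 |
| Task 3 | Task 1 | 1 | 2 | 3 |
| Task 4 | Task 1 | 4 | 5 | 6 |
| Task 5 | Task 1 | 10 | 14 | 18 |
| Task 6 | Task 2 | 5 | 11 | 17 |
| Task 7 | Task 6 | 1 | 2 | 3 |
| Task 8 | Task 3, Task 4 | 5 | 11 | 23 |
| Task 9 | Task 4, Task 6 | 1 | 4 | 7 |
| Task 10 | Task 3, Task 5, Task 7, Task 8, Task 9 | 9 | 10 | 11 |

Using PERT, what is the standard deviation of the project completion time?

2.47 weeks

te_Task 1 = (1 + 4·5 + 9)/6 = 30/6 = 5; σ²_Task 1 = ((9−1)/6)² = 1.778
te_Task 2 = (5 + 4·8 + 11)/6 = 48/6 = 8; σ²_Task 2 = ((11−5)/6)² = 1.000
te_Task 3 = (1 + 4·2 + 3)/6 = 12/6 = 2; σ²_Task 3 = ((3−1)/6)² = 0.111
te_Task 4 = (4 + 4·5 + 6)/6 = 30/6 = 5; σ²_Task 4 = ((6−4)/6)² = 0.111
te_Task 5 = (10 + 4·14 + 18)/6 = 84/6 = 14; σ²_Task 5 = ((18−10)/6)² = 1.778
te_Task 6 = (5 + 4·11 + 17)/6 = 66/6 = 11; σ²_Task 6 = ((17−5)/6)² = 4.000
te_Task 7 = (1 + 4·2 + 3)/6 = 12/6 = 2; σ²_Task 7 = ((3−1)/6)² = 0.111
te_Task 8 = (5 + 4·11 + 23)/6 = 72/6 = 12; σ²_Task 8 = ((23−5)/6)² = 9.000
te_Task 9 = (1 + 4·4 + 7)/6 = 24/6 = 4; σ²_Task 9 = ((7−1)/6)² = 1.000
te_Task 10 = (9 + 4·10 + 11)/6 = 60/6 = 10; σ²_Task 10 = ((11−9)/6)² = 0.111

Forward pass:
ES_Task 1 = 0; EF_Task 1 = 5
ES_Task 2 = 0; EF_Task 2 = 8
ES_Task 3 = 5; EF_Task 3 = 5+2 = 7
ES_Task 4 = 5; EF_Task 4 = 5+5 = 10
ES_Task 5 = 5; EF_Task 5 = 5+14 = 19
ES_Task 6 = 8; EF_Task 6 = 8+11 = 19
ES_Task 7 = 19; EF_Task 7 = 19+2 = 21
ES_Task 8 = max(EF_Task 3=7, EF_Task 4=10) = 10; EF_Task 8 = 10+12 = 22
ES_Task 9 = max(EF_Task 4=10, EF_Task 6=19) = 19; EF_Task 9 = 19+4 = 23
ES_Task 10 = max(EF_Task 3=7, EF_Task 5=19, EF_Task 7=21, EF_Task 8=22, EF_Task 9=23) = 23; EF_Task 10 = 23+10 = 33
Expected project duration μ = 33 weeks. Critical path: Task 2 → Task 6 → Task 9 → Task 10.

Variance along critical path = 1.000 + 4.000 + 1.000 + 0.111 = 6.111
σ = √6.111 = 2.472 weeks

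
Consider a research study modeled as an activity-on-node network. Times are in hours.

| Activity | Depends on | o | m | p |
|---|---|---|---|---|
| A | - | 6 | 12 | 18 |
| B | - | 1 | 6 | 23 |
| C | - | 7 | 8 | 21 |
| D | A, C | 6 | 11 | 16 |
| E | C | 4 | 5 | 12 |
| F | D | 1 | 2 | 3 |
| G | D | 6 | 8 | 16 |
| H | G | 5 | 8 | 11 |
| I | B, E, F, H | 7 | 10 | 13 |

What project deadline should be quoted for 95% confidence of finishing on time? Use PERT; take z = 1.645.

te_A = (6 + 4·12 + 18)/6 = 72/6 = 12; σ²_A = ((18−6)/6)² = 4.000
te_B = (1 + 4·6 + 23)/6 = 48/6 = 8; σ²_B = ((23−1)/6)² = 13.444
te_C = (7 + 4·8 + 21)/6 = 60/6 = 10; σ²_C = ((21−7)/6)² = 5.444
te_D = (6 + 4·11 + 16)/6 = 66/6 = 11; σ²_D = ((16−6)/6)² = 2.778
te_E = (4 + 4·5 + 12)/6 = 36/6 = 6; σ²_E = ((12−4)/6)² = 1.778
te_F = (1 + 4·2 + 3)/6 = 12/6 = 2; σ²_F = ((3−1)/6)² = 0.111
te_G = (6 + 4·8 + 16)/6 = 54/6 = 9; σ²_G = ((16−6)/6)² = 2.778
te_H = (5 + 4·8 + 11)/6 = 48/6 = 8; σ²_H = ((11−5)/6)² = 1.000
te_I = (7 + 4·10 + 13)/6 = 60/6 = 10; σ²_I = ((13−7)/6)² = 1.000

Forward pass:
ES_A = 0; EF_A = 12
ES_B = 0; EF_B = 8
ES_C = 0; EF_C = 10
ES_D = max(EF_A=12, EF_C=10) = 12; EF_D = 12+11 = 23
ES_E = 10; EF_E = 10+6 = 16
ES_F = 23; EF_F = 23+2 = 25
ES_G = 23; EF_G = 23+9 = 32
ES_H = 32; EF_H = 32+8 = 40
ES_I = max(EF_B=8, EF_E=16, EF_F=25, EF_H=40) = 40; EF_I = 40+10 = 50
Expected project duration μ = 50 hours. Critical path: A → D → G → H → I.

Variance along critical path = 4.000 + 2.778 + 2.778 + 1.000 + 1.000 = 11.556; σ = 3.399 hours.
D = μ + z·σ = 50 + 1.645·3.399 = 55.6 hours

55.6 hours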